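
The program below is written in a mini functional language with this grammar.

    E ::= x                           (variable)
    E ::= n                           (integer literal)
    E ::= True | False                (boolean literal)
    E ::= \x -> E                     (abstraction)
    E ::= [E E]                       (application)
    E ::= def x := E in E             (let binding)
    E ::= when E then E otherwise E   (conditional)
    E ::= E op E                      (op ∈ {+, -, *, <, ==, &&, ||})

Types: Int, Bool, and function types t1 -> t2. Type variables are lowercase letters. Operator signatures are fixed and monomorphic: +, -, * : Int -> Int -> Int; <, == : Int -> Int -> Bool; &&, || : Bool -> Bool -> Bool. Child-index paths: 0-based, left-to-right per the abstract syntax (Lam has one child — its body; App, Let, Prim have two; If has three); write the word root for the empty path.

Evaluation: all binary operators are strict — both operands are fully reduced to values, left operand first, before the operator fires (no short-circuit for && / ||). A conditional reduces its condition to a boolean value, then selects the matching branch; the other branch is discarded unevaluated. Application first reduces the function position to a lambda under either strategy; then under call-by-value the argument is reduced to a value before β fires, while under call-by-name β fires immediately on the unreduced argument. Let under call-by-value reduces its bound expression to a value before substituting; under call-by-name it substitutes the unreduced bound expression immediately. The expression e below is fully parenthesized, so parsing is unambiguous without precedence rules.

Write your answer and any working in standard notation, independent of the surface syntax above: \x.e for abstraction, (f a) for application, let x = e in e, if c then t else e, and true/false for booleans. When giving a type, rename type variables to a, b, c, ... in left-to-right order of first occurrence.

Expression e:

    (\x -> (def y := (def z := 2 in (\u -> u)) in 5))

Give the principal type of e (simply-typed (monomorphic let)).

Answer: a -> Int

Working:
let z : Int
u : b
\u._ : b -> b
let y : b -> b
\x._ : a -> Int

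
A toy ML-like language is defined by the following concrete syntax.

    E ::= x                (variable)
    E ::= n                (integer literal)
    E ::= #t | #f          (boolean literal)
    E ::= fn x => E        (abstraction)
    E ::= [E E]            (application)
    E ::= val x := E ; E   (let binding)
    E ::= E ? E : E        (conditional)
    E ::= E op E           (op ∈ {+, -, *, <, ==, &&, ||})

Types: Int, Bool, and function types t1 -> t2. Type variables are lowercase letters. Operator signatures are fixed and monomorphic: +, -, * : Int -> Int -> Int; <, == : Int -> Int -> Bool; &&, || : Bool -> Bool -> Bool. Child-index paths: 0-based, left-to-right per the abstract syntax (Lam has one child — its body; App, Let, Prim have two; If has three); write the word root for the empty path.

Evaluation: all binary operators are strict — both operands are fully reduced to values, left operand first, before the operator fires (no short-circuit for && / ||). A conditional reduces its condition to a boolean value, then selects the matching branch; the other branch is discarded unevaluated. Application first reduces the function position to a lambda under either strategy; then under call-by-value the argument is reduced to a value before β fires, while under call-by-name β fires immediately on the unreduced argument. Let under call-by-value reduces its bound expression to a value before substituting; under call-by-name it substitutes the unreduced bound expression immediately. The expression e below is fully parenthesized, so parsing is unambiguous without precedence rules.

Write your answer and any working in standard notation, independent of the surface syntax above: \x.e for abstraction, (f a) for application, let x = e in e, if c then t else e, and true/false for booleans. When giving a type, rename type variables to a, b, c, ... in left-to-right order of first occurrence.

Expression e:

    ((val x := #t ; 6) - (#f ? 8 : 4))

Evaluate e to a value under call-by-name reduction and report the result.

Answer: 2

Trace:
step 0: ((let x = true in 6) - (if false then 8 else 4))
step 1: [let@0] (6 - (if false then 8 else 4))
step 2: [if@1] (6 - 4)
step 3: [delta@root] 2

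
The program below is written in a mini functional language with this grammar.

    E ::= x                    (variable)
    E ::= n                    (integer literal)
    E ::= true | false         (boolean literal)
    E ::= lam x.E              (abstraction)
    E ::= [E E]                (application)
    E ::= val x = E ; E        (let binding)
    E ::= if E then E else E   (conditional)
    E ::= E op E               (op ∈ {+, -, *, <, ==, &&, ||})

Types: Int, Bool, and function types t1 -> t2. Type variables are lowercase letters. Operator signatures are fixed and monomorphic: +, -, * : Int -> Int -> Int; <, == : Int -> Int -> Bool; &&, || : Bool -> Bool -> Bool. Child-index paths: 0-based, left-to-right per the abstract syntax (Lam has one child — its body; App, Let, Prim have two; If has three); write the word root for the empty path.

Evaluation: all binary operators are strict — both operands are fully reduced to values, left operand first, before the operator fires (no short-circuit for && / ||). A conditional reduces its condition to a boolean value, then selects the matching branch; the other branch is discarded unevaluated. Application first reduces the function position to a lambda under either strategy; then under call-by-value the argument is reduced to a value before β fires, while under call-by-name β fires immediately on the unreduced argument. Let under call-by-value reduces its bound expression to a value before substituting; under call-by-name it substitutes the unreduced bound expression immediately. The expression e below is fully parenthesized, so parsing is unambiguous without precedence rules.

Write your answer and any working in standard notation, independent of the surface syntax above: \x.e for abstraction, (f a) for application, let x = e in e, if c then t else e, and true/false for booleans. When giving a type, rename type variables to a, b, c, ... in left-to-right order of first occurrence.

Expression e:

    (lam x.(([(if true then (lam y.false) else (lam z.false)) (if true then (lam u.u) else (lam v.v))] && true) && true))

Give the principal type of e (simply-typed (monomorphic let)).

Answer: a -> Bool

Trace:
  unify Bool ~ Bool
\y._ : b -> Bool
\z._ : c -> Bool
  unify b -> Bool ~ c -> Bool
  unify b ~ c
  unify Bool ~ Bool
  unify Bool ~ Bool
u : d
\u._ : d -> d
v : e
\v._ : e -> e
  unify d -> d ~ e -> e
  unify d ~ e
  unify e ~ e
  unify c -> Bool ~ (e -> e) -> f
  unify c ~ e -> e
  unify Bool ~ f
_ _ : Bool
  unify Bool ~ Bool
  unify Bool ~ Bool
  unify Bool ~ Bool
  unify Bool ~ Bool
\x._ : a -> Bool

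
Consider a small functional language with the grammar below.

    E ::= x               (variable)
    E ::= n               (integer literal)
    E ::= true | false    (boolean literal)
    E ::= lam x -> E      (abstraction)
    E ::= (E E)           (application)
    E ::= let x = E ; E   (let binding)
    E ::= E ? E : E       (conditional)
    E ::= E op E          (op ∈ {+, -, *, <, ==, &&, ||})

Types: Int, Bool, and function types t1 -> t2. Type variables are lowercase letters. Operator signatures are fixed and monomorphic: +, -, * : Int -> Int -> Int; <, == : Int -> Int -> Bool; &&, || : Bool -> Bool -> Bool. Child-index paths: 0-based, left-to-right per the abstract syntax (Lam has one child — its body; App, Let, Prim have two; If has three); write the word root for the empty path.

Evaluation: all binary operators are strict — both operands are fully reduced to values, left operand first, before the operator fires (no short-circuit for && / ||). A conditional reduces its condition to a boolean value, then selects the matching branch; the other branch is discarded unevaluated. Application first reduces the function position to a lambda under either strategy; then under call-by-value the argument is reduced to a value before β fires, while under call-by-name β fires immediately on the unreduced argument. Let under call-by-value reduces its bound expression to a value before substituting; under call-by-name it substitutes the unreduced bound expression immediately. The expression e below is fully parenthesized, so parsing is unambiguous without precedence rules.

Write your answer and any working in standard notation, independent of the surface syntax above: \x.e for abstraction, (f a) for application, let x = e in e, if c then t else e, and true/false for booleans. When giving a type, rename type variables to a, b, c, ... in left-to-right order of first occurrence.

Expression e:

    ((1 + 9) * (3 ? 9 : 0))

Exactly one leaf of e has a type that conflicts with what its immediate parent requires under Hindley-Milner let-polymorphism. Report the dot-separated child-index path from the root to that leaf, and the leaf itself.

Answer: 1.0 : 3

Trace:
  unify Int ~ Int
  unify Int ~ Int
  unify Int ~ Int
  unify Int ~ Bool
  FAIL: mismatch Int ~ Bool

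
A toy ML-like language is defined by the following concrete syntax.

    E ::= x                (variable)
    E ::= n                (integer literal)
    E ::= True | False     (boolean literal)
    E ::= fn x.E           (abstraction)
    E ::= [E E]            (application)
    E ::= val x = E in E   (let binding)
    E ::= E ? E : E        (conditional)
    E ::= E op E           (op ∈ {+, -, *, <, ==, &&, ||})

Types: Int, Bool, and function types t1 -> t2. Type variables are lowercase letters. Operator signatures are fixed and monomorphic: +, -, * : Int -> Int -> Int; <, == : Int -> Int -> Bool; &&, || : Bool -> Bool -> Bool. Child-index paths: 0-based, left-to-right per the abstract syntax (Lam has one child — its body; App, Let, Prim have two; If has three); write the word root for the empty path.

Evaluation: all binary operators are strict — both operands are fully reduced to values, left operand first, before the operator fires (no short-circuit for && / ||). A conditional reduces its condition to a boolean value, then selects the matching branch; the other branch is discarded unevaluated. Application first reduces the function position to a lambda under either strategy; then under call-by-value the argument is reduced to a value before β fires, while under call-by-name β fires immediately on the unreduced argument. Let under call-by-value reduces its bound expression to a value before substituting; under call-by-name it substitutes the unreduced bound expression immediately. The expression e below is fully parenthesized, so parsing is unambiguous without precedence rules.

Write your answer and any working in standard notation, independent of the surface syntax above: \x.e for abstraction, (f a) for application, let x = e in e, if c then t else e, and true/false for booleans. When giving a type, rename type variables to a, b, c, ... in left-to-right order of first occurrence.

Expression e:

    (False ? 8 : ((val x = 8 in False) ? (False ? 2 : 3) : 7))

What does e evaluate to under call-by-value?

Working:
step 0: (if false then 8 else (if (let x = 8 in false) then (if false then 2 else 3) else 7))
step 1: [if@root] (if (let x = 8 in false) then (if false then 2 else 3) else 7)
step 2: [let@0] (if false then (if false then 2 else 3) else 7)
step 3: [if@root] 7

Answer: 7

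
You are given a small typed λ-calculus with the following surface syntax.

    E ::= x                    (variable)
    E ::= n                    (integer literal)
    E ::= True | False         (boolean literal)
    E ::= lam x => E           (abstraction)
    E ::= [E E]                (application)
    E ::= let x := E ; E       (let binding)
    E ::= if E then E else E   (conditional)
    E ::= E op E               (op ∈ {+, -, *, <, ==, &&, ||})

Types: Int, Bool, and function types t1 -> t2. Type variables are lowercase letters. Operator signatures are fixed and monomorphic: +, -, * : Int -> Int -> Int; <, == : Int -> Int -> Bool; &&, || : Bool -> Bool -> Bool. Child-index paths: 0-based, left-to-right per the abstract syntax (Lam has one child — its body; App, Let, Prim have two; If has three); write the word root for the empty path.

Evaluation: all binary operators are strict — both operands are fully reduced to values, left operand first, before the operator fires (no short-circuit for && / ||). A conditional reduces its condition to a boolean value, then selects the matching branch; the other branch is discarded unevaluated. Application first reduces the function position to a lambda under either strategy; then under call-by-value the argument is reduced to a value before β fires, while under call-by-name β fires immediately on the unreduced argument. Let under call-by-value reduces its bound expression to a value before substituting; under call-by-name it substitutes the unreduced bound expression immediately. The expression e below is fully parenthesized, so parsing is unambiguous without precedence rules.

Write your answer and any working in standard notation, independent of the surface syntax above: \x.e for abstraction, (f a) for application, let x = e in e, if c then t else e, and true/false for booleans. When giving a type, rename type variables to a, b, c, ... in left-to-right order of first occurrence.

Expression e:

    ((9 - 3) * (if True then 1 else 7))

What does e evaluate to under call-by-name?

Answer: 6

Trace:
step 0: ((9 - 3) * (if true then 1 else 7))
step 1: [delta@0] (6 * (if true then 1 else 7))
step 2: [if@1] (6 * 1)
step 3: [delta@root] 6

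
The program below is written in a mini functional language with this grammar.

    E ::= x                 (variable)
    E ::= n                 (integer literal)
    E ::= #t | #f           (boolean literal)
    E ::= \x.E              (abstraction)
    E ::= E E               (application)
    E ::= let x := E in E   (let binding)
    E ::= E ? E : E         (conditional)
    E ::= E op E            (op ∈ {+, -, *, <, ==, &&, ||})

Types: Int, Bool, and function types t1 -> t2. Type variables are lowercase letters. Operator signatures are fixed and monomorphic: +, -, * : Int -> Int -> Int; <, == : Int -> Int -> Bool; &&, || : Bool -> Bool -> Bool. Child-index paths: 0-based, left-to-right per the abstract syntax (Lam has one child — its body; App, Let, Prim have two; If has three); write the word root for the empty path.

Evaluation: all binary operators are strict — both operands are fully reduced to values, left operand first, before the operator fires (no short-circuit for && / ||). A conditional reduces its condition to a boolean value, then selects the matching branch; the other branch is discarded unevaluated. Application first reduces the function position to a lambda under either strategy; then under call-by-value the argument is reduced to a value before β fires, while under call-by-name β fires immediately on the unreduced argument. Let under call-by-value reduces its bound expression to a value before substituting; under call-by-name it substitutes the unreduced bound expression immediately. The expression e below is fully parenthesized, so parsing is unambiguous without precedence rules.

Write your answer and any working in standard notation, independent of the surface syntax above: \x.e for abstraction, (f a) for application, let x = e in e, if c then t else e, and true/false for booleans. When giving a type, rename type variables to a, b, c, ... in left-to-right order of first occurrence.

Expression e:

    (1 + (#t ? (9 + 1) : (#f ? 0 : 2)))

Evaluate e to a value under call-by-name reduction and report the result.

Working:
step 0: (1 + (if true then (9 + 1) else (if false then 0 else 2)))
step 1: [if@1] (1 + (9 + 1))
step 2: [delta@1] (1 + 10)
step 3: [delta@root] 11

Answer: 11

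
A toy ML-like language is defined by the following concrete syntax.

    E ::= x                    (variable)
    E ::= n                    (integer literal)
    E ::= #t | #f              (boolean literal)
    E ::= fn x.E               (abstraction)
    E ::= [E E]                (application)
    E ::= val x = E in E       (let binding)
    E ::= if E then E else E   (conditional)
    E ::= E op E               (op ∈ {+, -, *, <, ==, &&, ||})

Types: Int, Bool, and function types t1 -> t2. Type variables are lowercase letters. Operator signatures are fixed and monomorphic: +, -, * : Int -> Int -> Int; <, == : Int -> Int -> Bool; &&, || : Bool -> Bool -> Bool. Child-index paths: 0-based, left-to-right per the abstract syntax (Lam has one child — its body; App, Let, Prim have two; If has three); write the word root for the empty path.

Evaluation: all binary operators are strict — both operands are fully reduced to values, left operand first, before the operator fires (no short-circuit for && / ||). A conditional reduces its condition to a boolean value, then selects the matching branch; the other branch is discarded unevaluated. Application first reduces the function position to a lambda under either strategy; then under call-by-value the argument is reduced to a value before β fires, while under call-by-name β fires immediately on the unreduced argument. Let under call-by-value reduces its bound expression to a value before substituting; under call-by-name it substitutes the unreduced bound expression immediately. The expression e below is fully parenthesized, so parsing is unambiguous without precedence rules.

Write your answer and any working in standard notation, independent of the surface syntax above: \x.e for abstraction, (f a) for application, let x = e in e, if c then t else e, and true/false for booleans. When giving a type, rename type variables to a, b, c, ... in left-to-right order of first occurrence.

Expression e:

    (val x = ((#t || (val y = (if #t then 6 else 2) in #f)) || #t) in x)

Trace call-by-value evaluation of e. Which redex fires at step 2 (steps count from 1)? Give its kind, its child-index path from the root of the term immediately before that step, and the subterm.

Working:
step 0: (let x = ((true || (let y = (if true then 6 else 2) in false)) || true) in x)
step 1: [if@0.0.1.0] (let x = ((true || (let y = 6 in false)) || true) in x)
step 2: [let@0.0.1] (let x = ((true || false) || true) in x)

Answer: let at 0.0.1 : (let y = 6 in false)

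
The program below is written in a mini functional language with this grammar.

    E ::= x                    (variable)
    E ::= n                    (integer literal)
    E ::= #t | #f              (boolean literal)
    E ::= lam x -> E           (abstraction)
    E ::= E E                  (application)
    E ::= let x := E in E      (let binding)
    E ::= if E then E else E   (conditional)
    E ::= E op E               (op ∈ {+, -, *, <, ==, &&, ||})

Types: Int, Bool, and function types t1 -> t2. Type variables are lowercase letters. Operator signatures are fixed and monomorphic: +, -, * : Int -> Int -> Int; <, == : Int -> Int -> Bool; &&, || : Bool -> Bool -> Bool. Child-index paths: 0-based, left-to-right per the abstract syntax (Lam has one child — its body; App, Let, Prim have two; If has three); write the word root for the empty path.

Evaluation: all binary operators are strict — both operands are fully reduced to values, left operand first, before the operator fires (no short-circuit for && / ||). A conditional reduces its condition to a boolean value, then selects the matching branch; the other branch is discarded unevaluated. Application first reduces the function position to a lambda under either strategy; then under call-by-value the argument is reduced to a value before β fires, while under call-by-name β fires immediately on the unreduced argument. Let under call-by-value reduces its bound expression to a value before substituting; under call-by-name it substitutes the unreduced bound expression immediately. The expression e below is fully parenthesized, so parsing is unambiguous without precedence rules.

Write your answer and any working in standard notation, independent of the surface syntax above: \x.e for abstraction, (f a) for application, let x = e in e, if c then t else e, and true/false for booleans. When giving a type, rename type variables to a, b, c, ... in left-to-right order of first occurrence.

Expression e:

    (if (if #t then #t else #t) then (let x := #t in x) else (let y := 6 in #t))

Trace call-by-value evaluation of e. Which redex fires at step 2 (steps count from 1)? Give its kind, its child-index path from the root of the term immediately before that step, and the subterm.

Answer: if at root : (if true then (let x = true in x) else (let y = 6 in true))

Trace:
step 0: (if (if true then true else true) then (let x = true in x) else (let y = 6 in true))
step 1: [if@0] (if true then (let x = true in x) else (let y = 6 in true))
step 2: [if@root] (let x = true in x)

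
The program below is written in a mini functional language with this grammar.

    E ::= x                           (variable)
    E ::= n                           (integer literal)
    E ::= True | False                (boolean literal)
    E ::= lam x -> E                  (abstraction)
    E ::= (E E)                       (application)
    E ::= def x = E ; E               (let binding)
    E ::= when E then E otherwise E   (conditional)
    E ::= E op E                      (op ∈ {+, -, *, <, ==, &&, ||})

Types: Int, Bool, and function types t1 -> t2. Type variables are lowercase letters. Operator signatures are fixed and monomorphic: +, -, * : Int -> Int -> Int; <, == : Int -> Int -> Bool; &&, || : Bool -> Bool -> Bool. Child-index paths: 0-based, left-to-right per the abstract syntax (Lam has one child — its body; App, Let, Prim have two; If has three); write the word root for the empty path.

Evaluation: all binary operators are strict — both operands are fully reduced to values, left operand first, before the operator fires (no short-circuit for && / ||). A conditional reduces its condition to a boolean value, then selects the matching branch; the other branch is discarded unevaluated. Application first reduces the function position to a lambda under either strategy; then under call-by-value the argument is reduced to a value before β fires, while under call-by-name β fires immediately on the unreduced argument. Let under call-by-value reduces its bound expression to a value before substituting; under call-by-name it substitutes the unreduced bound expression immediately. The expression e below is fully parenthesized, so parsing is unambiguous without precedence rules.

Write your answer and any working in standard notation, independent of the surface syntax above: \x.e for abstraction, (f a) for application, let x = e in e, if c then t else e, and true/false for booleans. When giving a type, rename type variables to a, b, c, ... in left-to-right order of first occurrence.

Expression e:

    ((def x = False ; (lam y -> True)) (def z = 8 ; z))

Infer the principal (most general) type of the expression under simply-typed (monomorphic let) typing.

Answer: Bool

Working:
let x : Bool
\y._ : a -> Bool
let z : Int
z : Int
  unify a -> Bool ~ Int -> b
  unify a ~ Int
  unify Bool ~ b
_ _ : Bool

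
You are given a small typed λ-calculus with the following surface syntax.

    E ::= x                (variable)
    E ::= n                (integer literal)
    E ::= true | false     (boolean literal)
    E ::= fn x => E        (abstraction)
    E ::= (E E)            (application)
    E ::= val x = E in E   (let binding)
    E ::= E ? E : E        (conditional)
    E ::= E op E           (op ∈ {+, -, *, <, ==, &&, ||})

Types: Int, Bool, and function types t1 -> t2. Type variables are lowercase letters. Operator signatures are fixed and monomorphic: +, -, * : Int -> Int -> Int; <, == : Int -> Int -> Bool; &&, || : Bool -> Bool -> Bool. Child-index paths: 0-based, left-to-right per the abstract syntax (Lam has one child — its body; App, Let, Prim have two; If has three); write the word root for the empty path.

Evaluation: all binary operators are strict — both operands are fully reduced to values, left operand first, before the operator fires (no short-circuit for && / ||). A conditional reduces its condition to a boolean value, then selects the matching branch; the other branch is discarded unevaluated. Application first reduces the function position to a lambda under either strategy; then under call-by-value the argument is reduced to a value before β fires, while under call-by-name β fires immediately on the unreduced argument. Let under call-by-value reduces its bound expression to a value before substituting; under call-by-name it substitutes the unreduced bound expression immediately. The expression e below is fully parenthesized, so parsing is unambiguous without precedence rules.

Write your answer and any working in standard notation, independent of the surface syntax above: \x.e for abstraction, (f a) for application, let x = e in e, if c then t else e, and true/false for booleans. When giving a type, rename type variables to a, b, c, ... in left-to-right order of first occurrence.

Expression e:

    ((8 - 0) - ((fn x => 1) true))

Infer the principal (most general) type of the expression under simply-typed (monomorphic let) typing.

Working:
  unify Int ~ Int
  unify Int ~ Int
  unify Int ~ Int
\x._ : a -> Int
  unify a -> Int ~ Bool -> b
  unify a ~ Bool
  unify Int ~ b
_ _ : Int
  unify Int ~ Int

Answer: Int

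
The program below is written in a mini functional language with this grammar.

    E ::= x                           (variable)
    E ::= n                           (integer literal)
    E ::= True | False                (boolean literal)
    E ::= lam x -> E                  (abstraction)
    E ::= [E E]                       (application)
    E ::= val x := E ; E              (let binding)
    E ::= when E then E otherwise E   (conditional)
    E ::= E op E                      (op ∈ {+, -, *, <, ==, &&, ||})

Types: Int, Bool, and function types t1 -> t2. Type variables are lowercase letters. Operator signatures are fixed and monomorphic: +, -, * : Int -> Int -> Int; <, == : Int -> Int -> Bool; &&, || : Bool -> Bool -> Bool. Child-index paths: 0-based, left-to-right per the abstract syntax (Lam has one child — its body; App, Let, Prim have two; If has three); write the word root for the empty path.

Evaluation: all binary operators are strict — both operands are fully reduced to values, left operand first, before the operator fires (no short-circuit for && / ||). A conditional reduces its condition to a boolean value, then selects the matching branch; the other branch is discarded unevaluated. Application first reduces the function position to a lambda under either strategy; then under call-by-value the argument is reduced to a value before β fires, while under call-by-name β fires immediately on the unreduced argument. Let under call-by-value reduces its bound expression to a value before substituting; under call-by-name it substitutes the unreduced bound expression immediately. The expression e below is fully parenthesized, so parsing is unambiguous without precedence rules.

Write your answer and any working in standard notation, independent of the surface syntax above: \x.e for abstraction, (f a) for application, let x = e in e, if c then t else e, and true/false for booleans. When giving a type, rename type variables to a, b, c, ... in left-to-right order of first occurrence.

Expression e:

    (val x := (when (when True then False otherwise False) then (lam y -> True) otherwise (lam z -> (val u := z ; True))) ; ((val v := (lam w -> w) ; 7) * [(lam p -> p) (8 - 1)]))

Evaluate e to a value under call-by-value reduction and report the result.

Derivation:
step 0: (let x = (if (if true then false else false) then (\y.true) else (\z.(let u = z in true))) in ((let v = (\w.w) in 7) * ((\p.p) (8 - 1))))
step 1: [if@0.0] (let x = (if false then (\y.true) else (\z.(let u = z in true))) in ((let v = (\w.w) in 7) * ((\p.p) (8 - 1))))
step 2: [if@0] (let x = (\z.(let u = z in true)) in ((let v = (\w.w) in 7) * ((\p.p) (8 - 1))))
step 3: [let@root] ((let v = (\w.w) in 7) * ((\p.p) (8 - 1)))
step 4: [let@0] (7 * ((\p.p) (8 - 1)))
step 5: [delta@1.1] (7 * ((\p.p) 7))
step 6: [beta@1] (7 * 7)
step 7: [delta@root] 49

Answer: 49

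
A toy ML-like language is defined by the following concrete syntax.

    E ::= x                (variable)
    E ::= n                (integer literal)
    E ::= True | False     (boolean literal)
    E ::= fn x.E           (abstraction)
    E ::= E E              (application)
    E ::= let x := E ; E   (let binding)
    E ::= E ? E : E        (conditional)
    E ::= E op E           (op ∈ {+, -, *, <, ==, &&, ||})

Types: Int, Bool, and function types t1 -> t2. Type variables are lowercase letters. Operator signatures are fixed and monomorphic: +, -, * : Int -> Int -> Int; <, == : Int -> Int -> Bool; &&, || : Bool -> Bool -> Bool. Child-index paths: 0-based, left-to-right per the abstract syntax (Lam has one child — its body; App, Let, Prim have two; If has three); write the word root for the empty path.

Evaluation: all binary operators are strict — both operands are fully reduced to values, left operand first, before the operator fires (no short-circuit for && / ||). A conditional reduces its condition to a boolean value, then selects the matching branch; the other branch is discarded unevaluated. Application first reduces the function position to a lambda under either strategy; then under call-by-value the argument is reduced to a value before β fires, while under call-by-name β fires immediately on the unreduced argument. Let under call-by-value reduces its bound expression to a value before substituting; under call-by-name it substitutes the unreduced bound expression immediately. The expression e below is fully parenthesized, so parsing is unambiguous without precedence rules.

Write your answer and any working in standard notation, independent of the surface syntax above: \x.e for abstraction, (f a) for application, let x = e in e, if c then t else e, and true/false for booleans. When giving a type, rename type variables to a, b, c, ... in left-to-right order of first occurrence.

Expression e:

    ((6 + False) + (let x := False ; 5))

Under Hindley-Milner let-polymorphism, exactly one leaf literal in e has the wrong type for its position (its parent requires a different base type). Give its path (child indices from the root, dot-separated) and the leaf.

Answer: 0.1 : false

Derivation:
  unify Int ~ Int
  unify Bool ~ Int
  FAIL: mismatch Bool ~ Int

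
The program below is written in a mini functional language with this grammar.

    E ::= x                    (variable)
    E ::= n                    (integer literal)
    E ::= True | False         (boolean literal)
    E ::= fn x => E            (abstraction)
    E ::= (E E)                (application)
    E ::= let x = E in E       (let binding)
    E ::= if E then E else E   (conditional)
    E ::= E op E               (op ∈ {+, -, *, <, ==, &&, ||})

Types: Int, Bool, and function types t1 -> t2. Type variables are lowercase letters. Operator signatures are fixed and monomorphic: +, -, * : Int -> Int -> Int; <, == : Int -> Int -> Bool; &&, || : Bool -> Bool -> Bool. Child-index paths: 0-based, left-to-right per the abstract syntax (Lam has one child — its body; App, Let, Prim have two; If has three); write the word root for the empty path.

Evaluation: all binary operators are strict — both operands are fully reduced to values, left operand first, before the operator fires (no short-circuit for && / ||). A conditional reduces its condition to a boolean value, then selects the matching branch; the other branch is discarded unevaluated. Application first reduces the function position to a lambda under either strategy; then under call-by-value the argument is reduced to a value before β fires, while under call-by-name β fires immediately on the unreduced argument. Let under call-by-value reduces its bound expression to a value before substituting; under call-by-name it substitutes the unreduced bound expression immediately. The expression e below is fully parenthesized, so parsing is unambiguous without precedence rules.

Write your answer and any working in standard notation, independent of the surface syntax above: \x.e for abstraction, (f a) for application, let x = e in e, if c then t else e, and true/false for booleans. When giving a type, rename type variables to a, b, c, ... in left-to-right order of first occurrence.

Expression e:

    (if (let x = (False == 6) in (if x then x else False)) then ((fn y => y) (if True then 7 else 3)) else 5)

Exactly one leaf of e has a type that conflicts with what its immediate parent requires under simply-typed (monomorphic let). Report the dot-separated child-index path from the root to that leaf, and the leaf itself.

Answer: 0.0.0 : false

Trace:
  unify Bool ~ Int
  FAIL: mismatch Bool ~ Int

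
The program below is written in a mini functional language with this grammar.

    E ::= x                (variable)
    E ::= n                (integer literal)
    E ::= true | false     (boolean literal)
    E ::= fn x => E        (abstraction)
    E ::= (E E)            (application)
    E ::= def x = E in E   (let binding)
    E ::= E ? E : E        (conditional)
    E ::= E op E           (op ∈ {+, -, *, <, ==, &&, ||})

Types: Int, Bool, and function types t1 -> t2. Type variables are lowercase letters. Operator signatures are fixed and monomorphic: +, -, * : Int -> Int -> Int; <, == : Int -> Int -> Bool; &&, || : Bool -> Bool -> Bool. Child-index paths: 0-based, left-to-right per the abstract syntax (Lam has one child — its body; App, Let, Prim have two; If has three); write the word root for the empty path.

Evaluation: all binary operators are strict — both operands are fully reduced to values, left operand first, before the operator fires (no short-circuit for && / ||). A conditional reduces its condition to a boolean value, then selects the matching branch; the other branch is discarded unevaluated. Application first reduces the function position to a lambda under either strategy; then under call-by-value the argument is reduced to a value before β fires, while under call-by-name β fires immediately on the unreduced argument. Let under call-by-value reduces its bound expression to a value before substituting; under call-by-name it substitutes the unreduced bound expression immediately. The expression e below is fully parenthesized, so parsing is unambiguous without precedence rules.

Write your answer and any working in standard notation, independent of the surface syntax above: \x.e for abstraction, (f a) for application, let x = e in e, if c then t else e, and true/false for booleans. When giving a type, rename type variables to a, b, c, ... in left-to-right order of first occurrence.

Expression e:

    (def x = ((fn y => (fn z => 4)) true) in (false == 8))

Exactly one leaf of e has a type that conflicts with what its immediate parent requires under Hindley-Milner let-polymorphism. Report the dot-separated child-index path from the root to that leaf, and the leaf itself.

Answer: 1.0 : false

Working:
\z._ : b -> Int
\y._ : a -> b -> Int
  unify a -> b -> Int ~ Bool -> c
  unify a ~ Bool
  unify b -> Int ~ c
_ _ : b -> Int
let x : forall. b -> Int
  unify Bool ~ Int
  FAIL: mismatch Bool ~ Int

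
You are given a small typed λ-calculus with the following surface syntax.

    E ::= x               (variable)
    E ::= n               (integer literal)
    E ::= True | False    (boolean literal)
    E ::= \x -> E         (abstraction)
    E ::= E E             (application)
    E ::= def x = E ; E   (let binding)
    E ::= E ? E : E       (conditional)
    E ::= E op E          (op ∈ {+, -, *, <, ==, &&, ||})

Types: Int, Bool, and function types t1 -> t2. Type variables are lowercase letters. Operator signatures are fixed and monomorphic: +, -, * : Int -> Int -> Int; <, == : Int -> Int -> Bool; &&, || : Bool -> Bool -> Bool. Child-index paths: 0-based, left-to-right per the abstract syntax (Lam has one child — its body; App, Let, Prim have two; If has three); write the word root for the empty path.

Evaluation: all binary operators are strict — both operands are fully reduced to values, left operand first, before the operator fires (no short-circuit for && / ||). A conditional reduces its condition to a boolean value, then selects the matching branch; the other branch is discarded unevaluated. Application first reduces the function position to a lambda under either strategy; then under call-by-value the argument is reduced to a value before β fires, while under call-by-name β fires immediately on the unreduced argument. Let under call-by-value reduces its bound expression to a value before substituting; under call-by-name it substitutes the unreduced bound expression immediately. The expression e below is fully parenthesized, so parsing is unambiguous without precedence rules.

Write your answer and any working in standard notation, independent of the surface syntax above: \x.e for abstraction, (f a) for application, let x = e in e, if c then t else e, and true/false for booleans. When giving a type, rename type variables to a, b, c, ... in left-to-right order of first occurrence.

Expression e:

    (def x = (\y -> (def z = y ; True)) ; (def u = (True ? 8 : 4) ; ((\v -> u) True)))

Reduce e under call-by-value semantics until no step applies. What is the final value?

Derivation:
step 0: (let x = (\y.(let z = y in true)) in (let u = (if true then 8 else 4) in ((\v.u) true)))
step 1: [let@root] (let u = (if true then 8 else 4) in ((\v.u) true))
step 2: [if@0] (let u = 8 in ((\v.u) true))
step 3: [let@root] ((\v.8) true)
step 4: [beta@root] 8

Answer: 8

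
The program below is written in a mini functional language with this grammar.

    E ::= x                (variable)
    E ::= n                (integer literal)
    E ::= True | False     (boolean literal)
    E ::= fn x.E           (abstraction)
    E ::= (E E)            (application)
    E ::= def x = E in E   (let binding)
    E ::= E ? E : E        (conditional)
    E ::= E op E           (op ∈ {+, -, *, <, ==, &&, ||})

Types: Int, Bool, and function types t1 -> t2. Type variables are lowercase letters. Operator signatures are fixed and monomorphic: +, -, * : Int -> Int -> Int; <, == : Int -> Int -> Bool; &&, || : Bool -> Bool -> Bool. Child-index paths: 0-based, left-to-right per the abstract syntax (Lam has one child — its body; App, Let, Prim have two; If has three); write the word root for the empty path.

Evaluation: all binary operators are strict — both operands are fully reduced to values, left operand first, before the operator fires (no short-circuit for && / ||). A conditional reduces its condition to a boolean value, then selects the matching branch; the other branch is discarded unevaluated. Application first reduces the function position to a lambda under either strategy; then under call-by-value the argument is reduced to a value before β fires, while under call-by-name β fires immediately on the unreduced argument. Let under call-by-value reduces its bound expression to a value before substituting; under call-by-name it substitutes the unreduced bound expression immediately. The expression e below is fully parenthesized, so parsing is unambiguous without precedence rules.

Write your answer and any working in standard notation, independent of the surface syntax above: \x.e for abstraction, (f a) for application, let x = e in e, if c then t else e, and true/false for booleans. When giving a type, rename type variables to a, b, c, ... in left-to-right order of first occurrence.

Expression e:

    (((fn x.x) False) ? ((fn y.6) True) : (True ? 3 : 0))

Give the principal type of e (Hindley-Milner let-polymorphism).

Answer: Int

Working:
x : a
\x._ : a -> a
  unify a -> a ~ Bool -> b
  unify a ~ Bool
  unify Bool ~ b
_ _ : Bool
  unify Bool ~ Bool
\y._ : c -> Int
  unify c -> Int ~ Bool -> d
  unify c ~ Bool
  unify Int ~ d
_ _ : Int
  unify Bool ~ Bool
  unify Int ~ Int
  unify Int ~ Int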